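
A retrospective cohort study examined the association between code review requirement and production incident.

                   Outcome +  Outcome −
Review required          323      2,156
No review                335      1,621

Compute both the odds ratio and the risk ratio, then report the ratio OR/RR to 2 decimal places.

Cells: a = 323, b = 2156, c = 335, d = 1621.
OR = (323·1621)/(2156·335) = 523583/722260 = 0.72492
Risk in exposed = 323/2479 = 0.13029; risk in unexposed = 335/1956 = 0.17127; RR = 0.76076
OR/RR = 0.72492 / 0.76076 = 0.95289
The outcome is not rare, so the OR lies further from 1 than the RR.

0.95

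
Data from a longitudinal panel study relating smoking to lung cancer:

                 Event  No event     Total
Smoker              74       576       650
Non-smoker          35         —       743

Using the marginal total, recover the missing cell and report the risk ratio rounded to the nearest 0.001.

The missing cell is in the unexposed row: 743 − 35 = 708.
So a = 74, b = 576, c = 35, d = 708.
RR = [a/(a+b)] / [c/(c+d)] = (74/650) / (35/743) = 0.11385/0.04711 = 2.41679

2.417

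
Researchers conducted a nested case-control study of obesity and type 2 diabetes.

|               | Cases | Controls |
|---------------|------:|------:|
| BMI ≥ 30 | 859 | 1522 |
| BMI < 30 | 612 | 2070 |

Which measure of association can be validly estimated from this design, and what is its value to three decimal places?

1.909

Cells: a = 859, b = 1522, c = 612, d = 2070.
This is a nested case-control study: participants were sampled on outcome status, so risks in the source population cannot be estimated directly — relative risk is not valid here. The odds ratio is the appropriate measure.
OR = (a·d)/(b·c) = (859 × 2070) / (1522 × 612) = 1778130 / 931464 = 1.90896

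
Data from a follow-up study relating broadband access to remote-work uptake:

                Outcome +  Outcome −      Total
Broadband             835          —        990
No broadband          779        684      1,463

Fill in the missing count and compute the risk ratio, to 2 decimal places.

1.58

The missing cell is in the exposed row: 990 − 835 = 155.
So a = 835, b = 155, c = 779, d = 684.
RR = [a/(a+b)] / [c/(c+d)] = (835/990) / (779/1463) = 0.84343/0.53247 = 1.58401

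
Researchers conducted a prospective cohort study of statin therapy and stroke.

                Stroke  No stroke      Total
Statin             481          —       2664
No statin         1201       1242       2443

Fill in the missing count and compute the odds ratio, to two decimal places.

The missing cell is in the exposed row: 2664 − 481 = 2183.
So a = 481, b = 2183, c = 1201, d = 1242.
OR = (a·d)/(b·c) = (481 × 1242) / (2183 × 1201) = 597402 / 2621783 = 0.22786

0.23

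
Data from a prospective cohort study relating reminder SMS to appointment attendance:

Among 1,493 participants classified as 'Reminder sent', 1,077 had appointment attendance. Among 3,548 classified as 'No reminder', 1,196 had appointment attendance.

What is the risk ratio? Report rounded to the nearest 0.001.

2.140

From the description: a = 1077, b = 416, c = 1196, d = 2352.
Risk in exposed = 1077/1493 = 0.72137; risk in unexposed = 1196/3548 = 0.33709.
RR = 0.72137 / 0.33709 = 2.13997
The risk among the exposed is 2.14 times that among the unexposed.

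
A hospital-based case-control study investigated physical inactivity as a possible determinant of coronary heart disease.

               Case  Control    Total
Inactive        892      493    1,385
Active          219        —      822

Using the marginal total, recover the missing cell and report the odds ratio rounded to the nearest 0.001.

The missing cell is in the unexposed row: 822 − 219 = 603.
So a = 892, b = 493, c = 219, d = 603.
OR = (a·d)/(b·c) = (892 × 603) / (493 × 219) = 537876 / 107967 = 4.98186

4.982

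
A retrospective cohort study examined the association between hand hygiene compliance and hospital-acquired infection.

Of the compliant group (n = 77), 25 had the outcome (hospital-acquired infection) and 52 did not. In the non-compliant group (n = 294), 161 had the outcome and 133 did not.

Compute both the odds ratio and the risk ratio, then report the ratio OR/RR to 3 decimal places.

0.670

From the description: a = 25, b = 52, c = 161, d = 133.
OR = (25·133)/(52·161) = 3325/8372 = 0.39716
Risk in exposed = 25/77 = 0.32468; risk in unexposed = 161/294 = 0.54762; RR = 0.59289
OR/RR = 0.39716 / 0.59289 = 0.66987
The outcome is not rare, so the OR lies further from 1 than the RR.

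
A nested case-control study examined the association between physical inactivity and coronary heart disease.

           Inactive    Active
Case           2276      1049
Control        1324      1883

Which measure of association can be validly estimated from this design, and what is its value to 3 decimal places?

3.086

Reading the table with exposure as columns: a = 2276 (Inactive, case), b = 1324 (Inactive, non-case), c = 1049 (Active, case), d = 1883.
This is a nested case-control study: participants were sampled on outcome status, so risks in the source population cannot be estimated directly — relative risk is not valid here. The odds ratio is the appropriate measure.
OR = (a·d)/(b·c) = (2276 × 1883) / (1324 × 1049) = 4285708 / 1388876 = 3.08574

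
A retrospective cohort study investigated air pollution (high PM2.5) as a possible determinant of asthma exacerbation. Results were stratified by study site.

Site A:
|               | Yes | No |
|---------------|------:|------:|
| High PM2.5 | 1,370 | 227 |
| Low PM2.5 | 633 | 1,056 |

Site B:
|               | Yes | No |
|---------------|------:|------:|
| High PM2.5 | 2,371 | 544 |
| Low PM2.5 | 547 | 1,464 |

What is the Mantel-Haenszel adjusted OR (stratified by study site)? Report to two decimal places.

10.99

OR_MH = Σ(aᵢdᵢ/nᵢ) / Σ(bᵢcᵢ/nᵢ), where nᵢ is the stratum total.
Stratum 1 (Site A): n = 3286; a·d/n = 1370·1056/3286 = 440.2678; b·c/n = 227·633/3286 = 43.7282
Stratum 2 (Site B): n = 4926; a·d/n = 2371·1464/4926 = 704.6577; b·c/n = 544·547/4926 = 60.4076
OR_MH = (440.2678 + 704.6577) / (43.7282 + 60.4076) = 1144.9255 / 104.1359 = 10.99454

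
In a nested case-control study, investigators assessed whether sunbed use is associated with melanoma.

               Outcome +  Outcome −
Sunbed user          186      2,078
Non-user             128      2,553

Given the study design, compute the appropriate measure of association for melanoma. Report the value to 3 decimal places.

Cells: a = 186, b = 2078, c = 128, d = 2553.
This is a nested case-control study: participants were sampled on outcome status, so risks in the source population cannot be estimated directly — relative risk is not valid here. The odds ratio is the appropriate measure.
OR = (a·d)/(b·c) = (186 × 2553) / (2078 × 128) = 474858 / 265984 = 1.78529

1.785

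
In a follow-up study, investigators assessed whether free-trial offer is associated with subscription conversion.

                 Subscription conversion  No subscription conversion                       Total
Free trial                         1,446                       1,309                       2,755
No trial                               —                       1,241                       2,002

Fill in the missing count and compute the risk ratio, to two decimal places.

The missing cell is in the unexposed row: 2002 − 1241 = 761.
So a = 1446, b = 1309, c = 761, d = 1241.
RR = [a/(a+b)] / [c/(c+d)] = (1446/2755) / (761/2002) = 0.52486/0.38012 = 1.38079

1.38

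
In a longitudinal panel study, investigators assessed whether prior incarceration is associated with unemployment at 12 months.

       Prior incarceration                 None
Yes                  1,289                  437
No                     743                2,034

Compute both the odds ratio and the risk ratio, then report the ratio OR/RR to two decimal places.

2.25

Reading the table with exposure as columns: a = 1289 (Prior incarceration, case), b = 743 (Prior incarceration, non-case), c = 437 (None, case), d = 2034.
OR = (1289·2034)/(743·437) = 2621826/324691 = 8.07483
Risk in exposed = 1289/2032 = 0.63435; risk in unexposed = 437/2471 = 0.17685; RR = 3.58691
OR/RR = 8.07483 / 3.58691 = 2.25119
The outcome is not rare, so the OR lies further from 1 than the RR.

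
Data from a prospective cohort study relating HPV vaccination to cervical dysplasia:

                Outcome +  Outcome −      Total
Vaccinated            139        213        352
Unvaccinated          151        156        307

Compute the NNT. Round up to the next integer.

Risk in treated group = 139/352 = 0.39489; risk in control = 151/307 = 0.49186.
Absolute risk reduction = 0.49186 − 0.39489 = 0.09697
NNT = 1 / ARR = 1 / 0.09697 = 10.312 → round up → 11

11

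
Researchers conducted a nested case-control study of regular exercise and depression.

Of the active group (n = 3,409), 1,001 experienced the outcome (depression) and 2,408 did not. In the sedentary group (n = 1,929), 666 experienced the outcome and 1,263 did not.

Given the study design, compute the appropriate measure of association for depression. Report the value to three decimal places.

From the description: a = 1001, b = 2408, c = 666, d = 1263.
This is a nested case-control study: participants were sampled on outcome status, so risks in the source population cannot be estimated directly — relative risk is not valid here. The odds ratio is the appropriate measure.
OR = (a·d)/(b·c) = (1001 × 1263) / (2408 × 666) = 1264263 / 1603728 = 0.78833

0.788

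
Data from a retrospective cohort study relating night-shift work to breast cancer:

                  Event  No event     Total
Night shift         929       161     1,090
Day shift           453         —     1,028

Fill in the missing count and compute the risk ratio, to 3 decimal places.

The missing cell is in the unexposed row: 1028 − 453 = 575.
So a = 929, b = 161, c = 453, d = 575.
RR = [a/(a+b)] / [c/(c+d)] = (929/1090) / (453/1028) = 0.85229/0.44066 = 1.93412

1.934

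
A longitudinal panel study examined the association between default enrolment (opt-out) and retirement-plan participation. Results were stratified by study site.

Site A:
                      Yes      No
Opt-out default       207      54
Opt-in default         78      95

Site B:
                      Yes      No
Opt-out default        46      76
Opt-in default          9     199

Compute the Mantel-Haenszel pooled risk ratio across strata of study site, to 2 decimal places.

RR_MH = Σ(aᵢ·n₀ᵢ/nᵢ) / Σ(cᵢ·n₁ᵢ/nᵢ), with n₁ᵢ = aᵢ+bᵢ (exposed), n₀ᵢ = cᵢ+dᵢ (unexposed), nᵢ = n₁ᵢ+n₀ᵢ.
Stratum 1 (Site A): n₁ = 261, n₀ = 173, n = 434; a·n₀/n = 207·173/434 = 82.5138; c·n₁/n = 78·261/434 = 46.9078
Stratum 2 (Site B): n₁ = 122, n₀ = 208, n = 330; a·n₀/n = 46·208/330 = 28.9939; c·n₁/n = 9·122/330 = 3.3273
RR_MH = (82.5138 + 28.9939) / (46.9078 + 3.3273) = 111.5078 / 50.2351 = 2.21972

2.22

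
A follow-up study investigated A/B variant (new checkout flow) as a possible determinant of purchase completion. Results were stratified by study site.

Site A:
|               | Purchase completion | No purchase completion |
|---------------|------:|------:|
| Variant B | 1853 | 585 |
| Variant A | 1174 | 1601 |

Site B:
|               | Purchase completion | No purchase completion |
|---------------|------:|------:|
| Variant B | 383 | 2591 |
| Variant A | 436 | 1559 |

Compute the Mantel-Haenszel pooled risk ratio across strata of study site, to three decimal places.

1.408

RR_MH = Σ(aᵢ·n₀ᵢ/nᵢ) / Σ(cᵢ·n₁ᵢ/nᵢ), with n₁ᵢ = aᵢ+bᵢ (exposed), n₀ᵢ = cᵢ+dᵢ (unexposed), nᵢ = n₁ᵢ+n₀ᵢ.
Stratum 1 (Site A): n₁ = 2438, n₀ = 2775, n = 5213; a·n₀/n = 1853·2775/5213 = 986.3946; c·n₁/n = 1174·2438/5213 = 549.0528
Stratum 2 (Site B): n₁ = 2974, n₀ = 1995, n = 4969; a·n₀/n = 383·1995/4969 = 153.7704; c·n₁/n = 436·2974/4969 = 260.9507
RR_MH = (986.3946 + 153.7704) / (549.0528 + 260.9507) = 1140.1650 / 810.0034 = 1.40761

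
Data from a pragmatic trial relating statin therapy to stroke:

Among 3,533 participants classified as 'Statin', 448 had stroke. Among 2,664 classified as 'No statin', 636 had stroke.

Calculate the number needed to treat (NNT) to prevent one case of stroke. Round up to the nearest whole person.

Risk in treated group = 448/3533 = 0.12680; risk in control = 636/2664 = 0.23874.
Absolute risk reduction = 0.23874 − 0.12680 = 0.11193
NNT = 1 / ARR = 1 / 0.11193 = 8.934 → round up → 9

9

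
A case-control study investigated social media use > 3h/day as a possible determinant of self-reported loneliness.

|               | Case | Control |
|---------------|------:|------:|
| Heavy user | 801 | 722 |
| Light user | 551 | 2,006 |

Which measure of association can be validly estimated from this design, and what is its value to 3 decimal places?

4.039

Cells: a = 801, b = 722, c = 551, d = 2006.
This is a case-control study: participants were sampled on outcome status, so risks in the source population cannot be estimated directly — relative risk is not valid here. The odds ratio is the appropriate measure.
OR = (a·d)/(b·c) = (801 × 2006) / (722 × 551) = 1606806 / 397822 = 4.03901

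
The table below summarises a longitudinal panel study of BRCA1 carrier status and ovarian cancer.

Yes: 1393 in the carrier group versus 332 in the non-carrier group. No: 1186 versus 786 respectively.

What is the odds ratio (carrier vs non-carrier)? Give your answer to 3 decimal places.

From the description: a = 1393, b = 1186, c = 332, d = 786.
OR = (a·d)/(b·c) = (1393 × 786) / (1186 × 332) = 1094898 / 393752 = 2.78068
The odds of ovarian cancer are about 2.78 times as high in the carrier group.

2.781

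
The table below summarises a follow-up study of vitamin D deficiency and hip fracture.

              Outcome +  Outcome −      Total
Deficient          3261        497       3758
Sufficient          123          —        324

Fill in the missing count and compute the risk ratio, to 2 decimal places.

The missing cell is in the unexposed row: 324 − 123 = 201.
So a = 3261, b = 497, c = 123, d = 201.
RR = [a/(a+b)] / [c/(c+d)] = (3261/3758) / (123/324) = 0.86775/0.37963 = 2.28578

2.29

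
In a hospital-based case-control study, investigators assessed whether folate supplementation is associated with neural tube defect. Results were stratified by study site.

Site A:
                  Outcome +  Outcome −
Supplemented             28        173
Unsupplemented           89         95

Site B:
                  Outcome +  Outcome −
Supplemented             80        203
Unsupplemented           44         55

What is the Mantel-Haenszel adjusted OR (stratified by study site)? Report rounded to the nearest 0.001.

0.291

OR_MH = Σ(aᵢdᵢ/nᵢ) / Σ(bᵢcᵢ/nᵢ), where nᵢ is the stratum total.
Stratum 1 (Site A): n = 385; a·d/n = 28·95/385 = 6.9091; b·c/n = 173·89/385 = 39.9922
Stratum 2 (Site B): n = 382; a·d/n = 80·55/382 = 11.5183; b·c/n = 203·44/382 = 23.3822
OR_MH = (6.9091 + 11.5183) / (39.9922 + 23.3822) = 18.4274 / 63.3744 = 0.29077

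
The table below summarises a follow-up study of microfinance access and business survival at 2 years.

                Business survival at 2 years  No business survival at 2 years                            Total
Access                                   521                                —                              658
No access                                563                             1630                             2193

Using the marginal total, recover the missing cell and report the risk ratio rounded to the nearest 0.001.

The missing cell is in the exposed row: 658 − 521 = 137.
So a = 521, b = 137, c = 563, d = 1630.
RR = [a/(a+b)] / [c/(c+d)] = (521/658) / (563/2193) = 0.79179/0.25673 = 3.08420

3.084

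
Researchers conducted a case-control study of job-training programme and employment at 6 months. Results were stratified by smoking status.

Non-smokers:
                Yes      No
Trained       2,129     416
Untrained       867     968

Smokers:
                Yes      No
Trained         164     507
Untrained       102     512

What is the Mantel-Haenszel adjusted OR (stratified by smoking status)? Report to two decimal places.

4.37

OR_MH = Σ(aᵢdᵢ/nᵢ) / Σ(bᵢcᵢ/nᵢ), where nᵢ is the stratum total.
Stratum 1 (Non-smokers): n = 4380; a·d/n = 2129·968/4380 = 470.5187; b·c/n = 416·867/4380 = 82.3452
Stratum 2 (Smokers): n = 1285; a·d/n = 164·512/1285 = 65.3447; b·c/n = 507·102/1285 = 40.2444
OR_MH = (470.5187 + 65.3447) / (82.3452 + 40.2444) = 535.8635 / 122.5896 = 4.37120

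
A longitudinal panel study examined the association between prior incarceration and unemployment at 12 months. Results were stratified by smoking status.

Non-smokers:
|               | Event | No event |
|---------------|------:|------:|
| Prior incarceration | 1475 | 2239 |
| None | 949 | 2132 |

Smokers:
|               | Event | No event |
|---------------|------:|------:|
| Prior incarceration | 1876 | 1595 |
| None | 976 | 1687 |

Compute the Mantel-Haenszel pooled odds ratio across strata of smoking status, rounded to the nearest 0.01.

1.73

OR_MH = Σ(aᵢdᵢ/nᵢ) / Σ(bᵢcᵢ/nᵢ), where nᵢ is the stratum total.
Stratum 1 (Non-smokers): n = 6795; a·d/n = 1475·2132/6795 = 462.7962; b·c/n = 2239·949/6795 = 312.7021
Stratum 2 (Smokers): n = 6134; a·d/n = 1876·1687/6134 = 515.9459; b·c/n = 1595·976/6134 = 253.7855
OR_MH = (462.7962 + 515.9459) / (312.7021 + 253.7855) = 978.7420 / 566.4876 = 1.72774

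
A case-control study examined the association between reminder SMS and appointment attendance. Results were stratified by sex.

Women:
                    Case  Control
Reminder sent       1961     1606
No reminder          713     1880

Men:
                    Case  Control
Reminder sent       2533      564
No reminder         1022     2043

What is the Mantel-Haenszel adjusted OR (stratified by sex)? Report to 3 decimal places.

OR_MH = Σ(aᵢdᵢ/nᵢ) / Σ(bᵢcᵢ/nᵢ), where nᵢ is the stratum total.
Stratum 1 (Women): n = 6160; a·d/n = 1961·1880/6160 = 598.4870; b·c/n = 1606·713/6160 = 185.8893
Stratum 2 (Men): n = 6162; a·d/n = 2533·2043/6162 = 839.8116; b·c/n = 564·1022/6162 = 93.5424
OR_MH = (598.4870 + 839.8116) / (185.8893 + 93.5424) = 1438.2986 / 279.4316 = 5.14723

5.147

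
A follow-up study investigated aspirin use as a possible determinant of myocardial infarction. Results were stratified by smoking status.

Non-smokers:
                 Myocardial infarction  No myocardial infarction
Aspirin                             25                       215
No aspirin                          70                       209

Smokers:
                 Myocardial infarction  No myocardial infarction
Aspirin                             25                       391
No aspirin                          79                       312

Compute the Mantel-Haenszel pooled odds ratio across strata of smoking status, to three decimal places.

0.293

OR_MH = Σ(aᵢdᵢ/nᵢ) / Σ(bᵢcᵢ/nᵢ), where nᵢ is the stratum total.
Stratum 1 (Non-smokers): n = 519; a·d/n = 25·209/519 = 10.0674; b·c/n = 215·70/519 = 28.9981
Stratum 2 (Smokers): n = 807; a·d/n = 25·312/807 = 9.6654; b·c/n = 391·79/807 = 38.2763
OR_MH = (10.0674 + 9.6654) / (28.9981 + 38.2763) = 19.7329 / 67.2744 = 0.29332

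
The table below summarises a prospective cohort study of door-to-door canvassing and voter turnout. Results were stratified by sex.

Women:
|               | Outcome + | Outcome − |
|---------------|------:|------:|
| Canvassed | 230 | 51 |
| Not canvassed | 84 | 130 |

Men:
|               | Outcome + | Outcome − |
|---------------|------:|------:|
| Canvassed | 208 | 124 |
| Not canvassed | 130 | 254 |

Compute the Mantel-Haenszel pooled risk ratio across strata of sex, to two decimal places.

RR_MH = Σ(aᵢ·n₀ᵢ/nᵢ) / Σ(cᵢ·n₁ᵢ/nᵢ), with n₁ᵢ = aᵢ+bᵢ (exposed), n₀ᵢ = cᵢ+dᵢ (unexposed), nᵢ = n₁ᵢ+n₀ᵢ.
Stratum 1 (Women): n₁ = 281, n₀ = 214, n = 495; a·n₀/n = 230·214/495 = 99.4343; c·n₁/n = 84·281/495 = 47.6848
Stratum 2 (Men): n₁ = 332, n₀ = 384, n = 716; a·n₀/n = 208·384/716 = 111.5531; c·n₁/n = 130·332/716 = 60.2793
RR_MH = (99.4343 + 111.5531) / (47.6848 + 60.2793) = 210.9874 / 107.9642 = 1.95424

1.95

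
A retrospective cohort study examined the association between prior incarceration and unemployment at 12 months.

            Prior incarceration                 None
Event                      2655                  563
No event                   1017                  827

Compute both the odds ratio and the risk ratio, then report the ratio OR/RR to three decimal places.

2.148

Reading the table with exposure as columns: a = 2655 (Prior incarceration, case), b = 1017 (Prior incarceration, non-case), c = 563 (None, case), d = 827.
OR = (2655·827)/(1017·563) = 2195685/572571 = 3.83478
Risk in exposed = 2655/3672 = 0.72304; risk in unexposed = 563/1390 = 0.40504; RR = 1.78512
OR/RR = 3.83478 / 1.78512 = 2.14819
The outcome is not rare, so the OR lies further from 1 than the RR.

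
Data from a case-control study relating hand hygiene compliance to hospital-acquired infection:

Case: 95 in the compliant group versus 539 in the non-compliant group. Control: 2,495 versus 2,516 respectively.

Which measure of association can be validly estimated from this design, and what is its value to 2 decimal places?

From the description: a = 95, b = 2495, c = 539, d = 2516.
This is a case-control study: participants were sampled on outcome status, so risks in the source population cannot be estimated directly — relative risk is not valid here. The odds ratio is the appropriate measure.
OR = (a·d)/(b·c) = (95 × 2516) / (2495 × 539) = 239020 / 1344805 = 0.17774

0.18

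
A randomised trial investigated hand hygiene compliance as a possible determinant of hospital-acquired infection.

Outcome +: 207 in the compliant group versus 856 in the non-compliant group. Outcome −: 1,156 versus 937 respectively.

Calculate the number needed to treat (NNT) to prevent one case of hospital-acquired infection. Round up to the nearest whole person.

4

Risk in treated group = 207/1363 = 0.15187; risk in control = 856/1793 = 0.47741.
Absolute risk reduction = 0.47741 − 0.15187 = 0.32554
NNT = 1 / ARR = 1 / 0.32554 = 3.072 → round up → 4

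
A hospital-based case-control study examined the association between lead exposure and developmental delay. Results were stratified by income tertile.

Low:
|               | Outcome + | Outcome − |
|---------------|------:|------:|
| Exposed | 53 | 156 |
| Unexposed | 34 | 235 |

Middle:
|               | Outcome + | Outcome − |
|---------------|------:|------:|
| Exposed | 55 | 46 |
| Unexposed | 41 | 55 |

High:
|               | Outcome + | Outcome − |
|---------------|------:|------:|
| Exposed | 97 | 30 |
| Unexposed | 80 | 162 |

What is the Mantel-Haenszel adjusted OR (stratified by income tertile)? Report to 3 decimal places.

OR_MH = Σ(aᵢdᵢ/nᵢ) / Σ(bᵢcᵢ/nᵢ), where nᵢ is the stratum total.
Stratum 1 (Low): n = 478; a·d/n = 53·235/478 = 26.0565; b·c/n = 156·34/478 = 11.0962
Stratum 2 (Middle): n = 197; a·d/n = 55·55/197 = 15.3553; b·c/n = 46·41/197 = 9.5736
Stratum 3 (High): n = 369; a·d/n = 97·162/369 = 42.5854; b·c/n = 30·80/369 = 6.5041
OR_MH = (26.0565 + 15.3553 + 42.5854) / (11.0962 + 9.5736 + 6.5041) = 83.9972 / 27.1739 = 3.09110

3.091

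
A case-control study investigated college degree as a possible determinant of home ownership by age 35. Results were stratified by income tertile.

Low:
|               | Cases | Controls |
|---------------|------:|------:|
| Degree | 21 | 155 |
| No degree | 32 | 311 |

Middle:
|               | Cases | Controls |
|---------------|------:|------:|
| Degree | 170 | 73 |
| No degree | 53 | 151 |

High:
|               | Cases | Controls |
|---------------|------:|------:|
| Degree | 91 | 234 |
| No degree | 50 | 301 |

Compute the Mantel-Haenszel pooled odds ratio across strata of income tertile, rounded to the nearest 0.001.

OR_MH = Σ(aᵢdᵢ/nᵢ) / Σ(bᵢcᵢ/nᵢ), where nᵢ is the stratum total.
Stratum 1 (Low): n = 519; a·d/n = 21·311/519 = 12.5838; b·c/n = 155·32/519 = 9.5568
Stratum 2 (Middle): n = 447; a·d/n = 170·151/447 = 57.4273; b·c/n = 73·53/447 = 8.6555
Stratum 3 (High): n = 676; a·d/n = 91·301/676 = 40.5192; b·c/n = 234·50/676 = 17.3077
OR_MH = (12.5838 + 57.4273 + 40.5192) / (9.5568 + 8.6555 + 17.3077) = 110.5303 / 35.5200 = 3.11178

3.112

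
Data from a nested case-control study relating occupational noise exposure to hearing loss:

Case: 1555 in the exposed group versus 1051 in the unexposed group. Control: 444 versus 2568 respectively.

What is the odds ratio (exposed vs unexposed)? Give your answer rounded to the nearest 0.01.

8.56

From the description: a = 1555, b = 444, c = 1051, d = 2568.
OR = (a·d)/(b·c) = (1555 × 2568) / (444 × 1051) = 3993240 / 466644 = 8.55736
The odds of hearing loss are about 8.56 times as high in the exposed group.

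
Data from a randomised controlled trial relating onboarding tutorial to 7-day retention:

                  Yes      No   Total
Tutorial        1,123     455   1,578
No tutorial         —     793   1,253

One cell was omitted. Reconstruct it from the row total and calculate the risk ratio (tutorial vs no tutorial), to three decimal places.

The missing cell is in the unexposed row: 1253 − 793 = 460.
So a = 1123, b = 455, c = 460, d = 793.
RR = [a/(a+b)] / [c/(c+d)] = (1123/1578) / (460/1253) = 0.71166/0.36712 = 1.93850

1.939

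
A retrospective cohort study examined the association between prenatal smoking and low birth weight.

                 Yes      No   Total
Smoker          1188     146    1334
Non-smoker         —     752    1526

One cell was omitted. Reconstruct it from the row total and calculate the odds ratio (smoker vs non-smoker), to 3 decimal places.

7.906

The missing cell is in the unexposed row: 1526 − 752 = 774.
So a = 1188, b = 146, c = 774, d = 752.
OR = (a·d)/(b·c) = (1188 × 752) / (146 × 774) = 893376 / 113004 = 7.90570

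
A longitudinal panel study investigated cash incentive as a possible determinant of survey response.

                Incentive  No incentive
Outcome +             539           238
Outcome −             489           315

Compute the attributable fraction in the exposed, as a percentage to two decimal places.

17.92

Reading the table with exposure as columns: a = 539 (Incentive, case), b = 489 (Incentive, non-case), c = 238 (No incentive, case), d = 315.
Risk in exposed = 539/1028 = 0.52432; risk in unexposed = 238/553 = 0.43038.
RR = 0.52432/0.43038 = 1.21827
AR% = (RR − 1)/RR × 100 = (1.21827 − 1)/1.21827 × 100 = 17.9164%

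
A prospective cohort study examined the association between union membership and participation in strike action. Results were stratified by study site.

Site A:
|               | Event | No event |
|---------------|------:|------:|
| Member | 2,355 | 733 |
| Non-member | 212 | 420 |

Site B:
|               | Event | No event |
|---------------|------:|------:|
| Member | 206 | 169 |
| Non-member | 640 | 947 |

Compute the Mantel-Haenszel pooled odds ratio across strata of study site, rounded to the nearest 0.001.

OR_MH = Σ(aᵢdᵢ/nᵢ) / Σ(bᵢcᵢ/nᵢ), where nᵢ is the stratum total.
Stratum 1 (Site A): n = 3720; a·d/n = 2355·420/3720 = 265.8871; b·c/n = 733·212/3720 = 41.7731
Stratum 2 (Site B): n = 1962; a·d/n = 206·947/1962 = 99.4302; b·c/n = 169·640/1962 = 55.1274
OR_MH = (265.8871 + 99.4302) / (41.7731 + 55.1274) = 365.3173 / 96.9005 = 3.77002

3.770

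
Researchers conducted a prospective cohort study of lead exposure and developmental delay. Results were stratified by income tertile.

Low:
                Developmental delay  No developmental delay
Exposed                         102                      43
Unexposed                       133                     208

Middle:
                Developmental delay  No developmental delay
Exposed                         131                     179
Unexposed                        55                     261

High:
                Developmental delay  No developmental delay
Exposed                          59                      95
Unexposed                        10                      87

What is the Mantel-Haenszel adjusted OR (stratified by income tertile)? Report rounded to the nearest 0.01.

3.80

OR_MH = Σ(aᵢdᵢ/nᵢ) / Σ(bᵢcᵢ/nᵢ), where nᵢ is the stratum total.
Stratum 1 (Low): n = 486; a·d/n = 102·208/486 = 43.6543; b·c/n = 43·133/486 = 11.7675
Stratum 2 (Middle): n = 626; a·d/n = 131·261/626 = 54.6182; b·c/n = 179·55/626 = 15.7268
Stratum 3 (High): n = 251; a·d/n = 59·87/251 = 20.4502; b·c/n = 95·10/251 = 3.7849
OR_MH = (43.6543 + 54.6182 + 20.4502) / (11.7675 + 15.7268 + 3.7849) = 118.7227 / 31.2792 = 3.79558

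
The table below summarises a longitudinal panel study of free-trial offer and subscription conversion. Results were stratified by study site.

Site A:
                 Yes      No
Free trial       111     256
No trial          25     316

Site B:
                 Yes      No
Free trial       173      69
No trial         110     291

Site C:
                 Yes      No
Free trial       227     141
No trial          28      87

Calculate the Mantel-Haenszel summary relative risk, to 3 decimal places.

2.846

RR_MH = Σ(aᵢ·n₀ᵢ/nᵢ) / Σ(cᵢ·n₁ᵢ/nᵢ), with n₁ᵢ = aᵢ+bᵢ (exposed), n₀ᵢ = cᵢ+dᵢ (unexposed), nᵢ = n₁ᵢ+n₀ᵢ.
Stratum 1 (Site A): n₁ = 367, n₀ = 341, n = 708; a·n₀/n = 111·341/708 = 53.4619; c·n₁/n = 25·367/708 = 12.9590
Stratum 2 (Site B): n₁ = 242, n₀ = 401, n = 643; a·n₀/n = 173·401/643 = 107.8896; c·n₁/n = 110·242/643 = 41.3997
Stratum 3 (Site C): n₁ = 368, n₀ = 115, n = 483; a·n₀/n = 227·115/483 = 54.0476; c·n₁/n = 28·368/483 = 21.3333
RR_MH = (53.4619 + 107.8896 + 54.0476) / (12.9590 + 41.3997 + 21.3333) = 215.3991 / 75.6921 = 2.84573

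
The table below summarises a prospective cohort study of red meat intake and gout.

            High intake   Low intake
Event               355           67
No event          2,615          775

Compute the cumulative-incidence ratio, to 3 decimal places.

Reading the table with exposure as columns: a = 355 (High intake, case), b = 2615 (High intake, non-case), c = 67 (Low intake, case), d = 775.
Risk in exposed = 355/2970 = 0.11953; risk in unexposed = 67/842 = 0.07957.
RR = 0.11953 / 0.07957 = 1.50214
The risk among the exposed is 1.50 times that among the unexposed.

1.502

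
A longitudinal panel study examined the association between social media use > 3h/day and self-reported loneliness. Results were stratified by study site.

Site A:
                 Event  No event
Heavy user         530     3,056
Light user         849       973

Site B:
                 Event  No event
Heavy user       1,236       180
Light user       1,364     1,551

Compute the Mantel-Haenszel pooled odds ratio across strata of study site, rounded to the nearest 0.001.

OR_MH = Σ(aᵢdᵢ/nᵢ) / Σ(bᵢcᵢ/nᵢ), where nᵢ is the stratum total.
Stratum 1 (Site A): n = 5408; a·d/n = 530·973/5408 = 95.3569; b·c/n = 3056·849/5408 = 479.7604
Stratum 2 (Site B): n = 4331; a·d/n = 1236·1551/4331 = 442.6313; b·c/n = 180·1364/4331 = 56.6890
OR_MH = (95.3569 + 442.6313) / (479.7604 + 56.6890) = 537.9881 / 536.4493 = 1.00287

1.003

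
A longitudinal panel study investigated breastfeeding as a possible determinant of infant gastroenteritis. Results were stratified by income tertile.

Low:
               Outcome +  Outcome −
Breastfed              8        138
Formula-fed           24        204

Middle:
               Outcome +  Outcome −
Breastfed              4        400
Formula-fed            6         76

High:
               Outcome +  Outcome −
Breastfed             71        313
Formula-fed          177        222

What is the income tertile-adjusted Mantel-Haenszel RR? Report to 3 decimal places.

RR_MH = Σ(aᵢ·n₀ᵢ/nᵢ) / Σ(cᵢ·n₁ᵢ/nᵢ), with n₁ᵢ = aᵢ+bᵢ (exposed), n₀ᵢ = cᵢ+dᵢ (unexposed), nᵢ = n₁ᵢ+n₀ᵢ.
Stratum 1 (Low): n₁ = 146, n₀ = 228, n = 374; a·n₀/n = 8·228/374 = 4.8770; c·n₁/n = 24·146/374 = 9.3690
Stratum 2 (Middle): n₁ = 404, n₀ = 82, n = 486; a·n₀/n = 4·82/486 = 0.6749; c·n₁/n = 6·404/486 = 4.9877
Stratum 3 (High): n₁ = 384, n₀ = 399, n = 783; a·n₀/n = 71·399/783 = 36.1801; c·n₁/n = 177·384/783 = 86.8046
RR_MH = (4.8770 + 0.6749 + 36.1801) / (9.3690 + 4.9877 + 86.8046) = 41.7320 / 101.1612 = 0.41253

0.413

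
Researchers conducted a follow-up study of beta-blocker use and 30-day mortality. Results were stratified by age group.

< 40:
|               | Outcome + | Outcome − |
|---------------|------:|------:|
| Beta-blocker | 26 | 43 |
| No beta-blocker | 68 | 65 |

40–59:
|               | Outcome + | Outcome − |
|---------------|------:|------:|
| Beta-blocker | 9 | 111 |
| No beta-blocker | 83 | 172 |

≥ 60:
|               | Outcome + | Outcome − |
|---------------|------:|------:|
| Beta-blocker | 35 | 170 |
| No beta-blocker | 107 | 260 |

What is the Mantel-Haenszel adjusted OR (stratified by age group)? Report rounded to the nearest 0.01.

0.40

OR_MH = Σ(aᵢdᵢ/nᵢ) / Σ(bᵢcᵢ/nᵢ), where nᵢ is the stratum total.
Stratum 1 (< 40): n = 202; a·d/n = 26·65/202 = 8.3663; b·c/n = 43·68/202 = 14.4752
Stratum 2 (40–59): n = 375; a·d/n = 9·172/375 = 4.1280; b·c/n = 111·83/375 = 24.5680
Stratum 3 (≥ 60): n = 572; a·d/n = 35·260/572 = 15.9091; b·c/n = 170·107/572 = 31.8007
OR_MH = (8.3663 + 4.1280 + 15.9091) / (14.4752 + 24.5680 + 31.8007) = 28.4034 / 70.8439 = 0.40093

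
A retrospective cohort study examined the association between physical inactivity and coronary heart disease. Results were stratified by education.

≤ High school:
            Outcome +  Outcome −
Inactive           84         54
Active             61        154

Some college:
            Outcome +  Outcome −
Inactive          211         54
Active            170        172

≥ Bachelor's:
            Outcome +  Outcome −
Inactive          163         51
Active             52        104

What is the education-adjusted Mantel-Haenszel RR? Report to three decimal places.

1.863

RR_MH = Σ(aᵢ·n₀ᵢ/nᵢ) / Σ(cᵢ·n₁ᵢ/nᵢ), with n₁ᵢ = aᵢ+bᵢ (exposed), n₀ᵢ = cᵢ+dᵢ (unexposed), nᵢ = n₁ᵢ+n₀ᵢ.
Stratum 1 (≤ High school): n₁ = 138, n₀ = 215, n = 353; a·n₀/n = 84·215/353 = 51.1615; c·n₁/n = 61·138/353 = 23.8470
Stratum 2 (Some college): n₁ = 265, n₀ = 342, n = 607; a·n₀/n = 211·342/607 = 118.8830; c·n₁/n = 170·265/607 = 74.2175
Stratum 3 (≥ Bachelor's): n₁ = 214, n₀ = 156, n = 370; a·n₀/n = 163·156/370 = 68.7243; c·n₁/n = 52·214/370 = 30.0757
RR_MH = (51.1615 + 118.8830 + 68.7243) / (23.8470 + 74.2175 + 30.0757) = 238.7688 / 128.1402 = 1.86334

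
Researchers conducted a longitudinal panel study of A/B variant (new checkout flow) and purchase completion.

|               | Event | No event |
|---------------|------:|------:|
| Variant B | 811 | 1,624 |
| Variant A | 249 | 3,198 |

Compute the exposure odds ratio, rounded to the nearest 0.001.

6.414

Cells: a = 811, b = 1624, c = 249, d = 3198.
OR = (a·d)/(b·c) = (811 × 3198) / (1624 × 249) = 2593578 / 404376 = 6.41378
The odds of purchase completion are about 6.41 times as high in the variant b group.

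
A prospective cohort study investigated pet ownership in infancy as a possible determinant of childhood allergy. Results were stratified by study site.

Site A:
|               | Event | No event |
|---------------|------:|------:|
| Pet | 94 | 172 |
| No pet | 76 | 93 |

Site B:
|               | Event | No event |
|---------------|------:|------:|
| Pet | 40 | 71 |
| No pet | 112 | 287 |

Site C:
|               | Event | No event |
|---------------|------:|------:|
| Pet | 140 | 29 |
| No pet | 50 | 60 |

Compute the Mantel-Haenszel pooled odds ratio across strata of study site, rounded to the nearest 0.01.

1.43

OR_MH = Σ(aᵢdᵢ/nᵢ) / Σ(bᵢcᵢ/nᵢ), where nᵢ is the stratum total.
Stratum 1 (Site A): n = 435; a·d/n = 94·93/435 = 20.0966; b·c/n = 172·76/435 = 30.0506
Stratum 2 (Site B): n = 510; a·d/n = 40·287/510 = 22.5098; b·c/n = 71·112/510 = 15.5922
Stratum 3 (Site C): n = 279; a·d/n = 140·60/279 = 30.1075; b·c/n = 29·50/279 = 5.1971
OR_MH = (20.0966 + 22.5098 + 30.1075) / (30.0506 + 15.5922 + 5.1971) = 72.7139 / 50.8399 = 1.43025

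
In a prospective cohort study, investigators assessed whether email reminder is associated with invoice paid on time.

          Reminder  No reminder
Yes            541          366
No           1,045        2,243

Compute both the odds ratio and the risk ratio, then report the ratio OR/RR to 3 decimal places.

1.305

Reading the table with exposure as columns: a = 541 (Reminder, case), b = 1045 (Reminder, non-case), c = 366 (No reminder, case), d = 2243.
OR = (541·2243)/(1045·366) = 1213463/382470 = 3.17270
Risk in exposed = 541/1586 = 0.34111; risk in unexposed = 366/2609 = 0.14028; RR = 2.43157
OR/RR = 3.17270 / 2.43157 = 1.30479
The outcome is not rare, so the OR lies further from 1 than the RR.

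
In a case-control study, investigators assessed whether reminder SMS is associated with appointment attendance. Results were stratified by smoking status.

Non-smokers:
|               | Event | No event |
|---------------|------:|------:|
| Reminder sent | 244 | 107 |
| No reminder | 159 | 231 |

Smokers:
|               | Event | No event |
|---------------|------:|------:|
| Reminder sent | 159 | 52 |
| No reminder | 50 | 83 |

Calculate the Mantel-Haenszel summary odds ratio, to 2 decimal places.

OR_MH = Σ(aᵢdᵢ/nᵢ) / Σ(bᵢcᵢ/nᵢ), where nᵢ is the stratum total.
Stratum 1 (Non-smokers): n = 741; a·d/n = 244·231/741 = 76.0648; b·c/n = 107·159/741 = 22.9595
Stratum 2 (Smokers): n = 344; a·d/n = 159·83/344 = 38.3634; b·c/n = 52·50/344 = 7.5581
OR_MH = (76.0648 + 38.3634) / (22.9595 + 7.5581) = 114.4281 / 30.5177 = 3.74957

3.75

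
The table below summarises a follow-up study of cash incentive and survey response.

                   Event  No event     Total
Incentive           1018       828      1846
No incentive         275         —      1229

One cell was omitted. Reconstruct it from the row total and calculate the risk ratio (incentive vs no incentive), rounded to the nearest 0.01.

The missing cell is in the unexposed row: 1229 − 275 = 954.
So a = 1018, b = 828, c = 275, d = 954.
RR = [a/(a+b)] / [c/(c+d)] = (1018/1846) / (275/1229) = 0.55146/0.22376 = 2.46454

2.46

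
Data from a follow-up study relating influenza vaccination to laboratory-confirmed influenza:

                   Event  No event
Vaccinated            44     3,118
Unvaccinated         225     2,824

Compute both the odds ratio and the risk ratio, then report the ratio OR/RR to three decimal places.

0.939

Cells: a = 44, b = 3118, c = 225, d = 2824.
OR = (44·2824)/(3118·225) = 124256/701550 = 0.17712
Risk in exposed = 44/3162 = 0.01392; risk in unexposed = 225/3049 = 0.07379; RR = 0.18857
OR/RR = 0.17712 / 0.18857 = 0.93928
The outcome is rare in both groups, so OR ≈ RR (ratio near 1).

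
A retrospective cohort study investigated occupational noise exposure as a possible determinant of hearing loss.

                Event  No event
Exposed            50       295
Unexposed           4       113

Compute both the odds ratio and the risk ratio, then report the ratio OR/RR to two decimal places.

1.13

Cells: a = 50, b = 295, c = 4, d = 113.
OR = (50·113)/(295·4) = 5650/1180 = 4.78814
Risk in exposed = 50/345 = 0.14493; risk in unexposed = 4/117 = 0.03419; RR = 4.23913
OR/RR = 4.78814 / 4.23913 = 1.12951
The outcome is not rare, so the OR lies further from 1 than the RR.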